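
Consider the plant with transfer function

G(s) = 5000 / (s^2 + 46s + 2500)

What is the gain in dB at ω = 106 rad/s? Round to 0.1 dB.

At s = jω = j106:
quadratic: (j106)² + 46·j106 + 2500 = -8736 + j4876 → |·| ≈ 10005, ∠ ≈ 150.83°
|G| = 5000 / 10005 ≈ 0.49975
Gain = 20 log₁₀(0.49975) ≈ -6.02 dB

-6.0 dB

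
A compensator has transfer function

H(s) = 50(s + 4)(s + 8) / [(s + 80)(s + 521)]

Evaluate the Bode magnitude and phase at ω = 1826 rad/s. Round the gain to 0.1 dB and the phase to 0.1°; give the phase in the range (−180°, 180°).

33.6 dB, 18.1°

At s = jω = j1826:
zero (s+4): 4 + j1826 → |·| = √(4²+1826²) = √3334292 ≈ 1826, ∠ = arctan(1826/4) ≈ 89.87°
zero (s+8): 8 + j1826 → |·| = √(8²+1826²) = √3334340 ≈ 1826, ∠ = arctan(1826/8) ≈ 89.75°
pole (s+80): 80 + j1826 → |·| = √(80²+1826²) = √3340676 ≈ 1827.8, ∠ = arctan(1826/80) ≈ 87.49°
pole (s+521): 521 + j1826 → |·| = √(521²+1826²) = √3605717 ≈ 1898.9, ∠ = arctan(1826/521) ≈ 74.08°
|H| = 50 · 3.3343e+06 / 3.4708e+06 ≈ 48.034
Gain = 20 log₁₀(48.034) ≈ 33.63 dB
∠H = 179.62° − 161.57° = 18.05°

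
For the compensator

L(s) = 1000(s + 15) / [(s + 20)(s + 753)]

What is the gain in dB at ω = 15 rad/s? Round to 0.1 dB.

1.0 dB

At s = jω = j15:
zero (s+15): 15 + j15 → |·| = √(15²+15²) = √450 ≈ 21.213, ∠ = arctan(15/15) ≈ 45.00°
pole (s+20): 20 + j15 → |·| = √(20²+15²) = √625 ≈ 25, ∠ = arctan(15/20) ≈ 36.87°
pole (s+753): 753 + j15 → |·| = √(753²+15²) = √567234 ≈ 753.15, ∠ = arctan(15/753) ≈ 1.14°
|L| = 1000 · 21.213 / 18829 ≈ 1.1266
Gain = 20 log₁₀(1.1266) ≈ 1.04 dB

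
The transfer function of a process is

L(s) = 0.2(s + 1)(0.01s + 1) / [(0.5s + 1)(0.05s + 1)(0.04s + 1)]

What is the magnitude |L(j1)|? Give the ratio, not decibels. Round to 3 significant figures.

0.252

At ω = 1 rad/s:
zero (1 + j1·1) = 1 + j1 → |·| ≈ 1.4142, ∠ ≈ 45.00°
zero (1 + j1·0.01) = 1 + j0.01 → |·| ≈ 1, ∠ ≈ 0.57°
pole (1 + j1·0.5) = 1 + j0.5 → |·| ≈ 1.118, ∠ ≈ 26.57°
pole (1 + j1·0.05) = 1 + j0.05 → |·| ≈ 1.0012, ∠ ≈ 2.86°
pole (1 + j1·0.04) = 1 + j0.04 → |·| ≈ 1.0008, ∠ ≈ 2.29°
|L| = 0.2 · 1.4142 · 1 / (1.118 · 1.0012 · 1.0008) ≈ 0.25248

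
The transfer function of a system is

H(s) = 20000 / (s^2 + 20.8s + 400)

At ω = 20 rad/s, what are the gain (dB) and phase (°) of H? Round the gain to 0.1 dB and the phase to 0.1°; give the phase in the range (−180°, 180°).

At s = jω = j20:
quadratic: (j20)² + 20.8·j20 + 400 = 0 + j416 → |·| ≈ 416, ∠ ≈ 90.00°
|H| = 20000 / 416 ≈ 48.077
Gain = 20 log₁₀(48.077) ≈ 33.64 dB
∠H = 0.00° − 90.00° = -90.00°

33.6 dB, -90.0°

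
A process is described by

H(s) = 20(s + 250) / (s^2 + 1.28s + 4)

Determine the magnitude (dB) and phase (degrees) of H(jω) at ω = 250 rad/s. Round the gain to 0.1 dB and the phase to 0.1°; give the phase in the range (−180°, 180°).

At s = jω = j250:
zero (s+250): 250 + j250 → |·| = √(250²+250²) = √125000 ≈ 353.55, ∠ = arctan(250/250) ≈ 45.00°
quadratic: (j250)² + 1.28·j250 + 4 = -62496 + j320 → |·| ≈ 62497, ∠ ≈ 179.71°
|H| = 20 · 353.55 / 62497 ≈ 0.11314
Gain = 20 log₁₀(0.11314) ≈ -18.93 dB
∠H = 45.00° − 179.71° = -134.71°

-18.9 dB, -134.7°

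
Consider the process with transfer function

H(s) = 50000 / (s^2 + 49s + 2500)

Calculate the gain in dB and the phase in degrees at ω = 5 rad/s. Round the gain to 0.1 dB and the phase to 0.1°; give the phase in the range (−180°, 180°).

26.1 dB, -5.7°

At s = jω = j5:
quadratic: (j5)² + 49·j5 + 2500 = 2475 + j245 → |·| ≈ 2487.1, ∠ ≈ 5.65°
|H| = 50000 / 2487.1 ≈ 20.104
Gain = 20 log₁₀(20.104) ≈ 26.07 dB
∠H = 0.00° − 5.65° = -5.65°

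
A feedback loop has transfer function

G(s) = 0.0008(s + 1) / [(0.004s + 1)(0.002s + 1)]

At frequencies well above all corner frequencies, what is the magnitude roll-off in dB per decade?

-20 dB/decade

Each pole contributes −20 dB/decade at high frequency; each zero contributes +20 dB/decade.
Net: 1 zero(s) − 2 pole(s) → -20 dB/decade.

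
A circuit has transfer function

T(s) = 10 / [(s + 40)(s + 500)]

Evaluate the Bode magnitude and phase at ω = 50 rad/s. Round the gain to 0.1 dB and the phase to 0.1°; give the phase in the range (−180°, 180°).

-70.2 dB, -57.1°

At s = jω = j50:
pole (s+40): 40 + j50 → |·| = √(40²+50²) = √4100 ≈ 64.031, ∠ = arctan(50/40) ≈ 51.34°
pole (s+500): 500 + j50 → |·| = √(500²+50²) = √252500 ≈ 502.49, ∠ = arctan(50/500) ≈ 5.71°
|T| = 10 / 32175 ≈ 0.0003108
Gain = 20 log₁₀(0.0003108) ≈ -70.15 dB
∠T = 0.00° − 57.05° = -57.05°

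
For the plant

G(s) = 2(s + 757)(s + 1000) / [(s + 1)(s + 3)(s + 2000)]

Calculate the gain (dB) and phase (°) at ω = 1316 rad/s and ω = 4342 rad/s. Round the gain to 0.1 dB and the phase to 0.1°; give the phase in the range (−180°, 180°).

ω = 1316: -58.3 dB, -100.3°; ω = 4342: -67.2 dB, -88.1°

At s = jω = j1316:
zero (s+757): 757 + j1316 → |·| = √(757²+1316²) = √2304905 ≈ 1518.2, ∠ = arctan(1316/757) ≈ 60.09°
zero (s+1000): 1000 + j1316 → |·| = √(1000²+1316²) = √2731856 ≈ 1652.8, ∠ = arctan(1316/1000) ≈ 52.77°
pole (s+1): 1 + j1316 → |·| = √(1²+1316²) = √1731857 ≈ 1316, ∠ = arctan(1316/1) ≈ 89.96°
pole (s+3): 3 + j1316 → |·| = √(3²+1316²) = √1731865 ≈ 1316, ∠ = arctan(1316/3) ≈ 89.87°
pole (s+2000): 2000 + j1316 → |·| = √(2000²+1316²) = √5731856 ≈ 2394.1, ∠ = arctan(1316/2000) ≈ 33.34°
|G| = 2 · 2.5093e+06 / 4.1462e+09 ≈ 0.0012104
Gain = 20 log₁₀(0.0012104) ≈ -58.34 dB
∠G = 112.86° − 213.17° = -100.31°

At s = jω = j4342:
zero (s+757): 757 + j4342 → |·| = √(757²+4342²) = √19426013 ≈ 4407.5, ∠ = arctan(4342/757) ≈ 80.11°
zero (s+1000): 1000 + j4342 → |·| = √(1000²+4342²) = √19852964 ≈ 4455.7, ∠ = arctan(4342/1000) ≈ 77.03°
pole (s+1): 1 + j4342 → |·| = √(1²+4342²) = √18852965 ≈ 4342, ∠ = arctan(4342/1) ≈ 89.99°
pole (s+3): 3 + j4342 → |·| = √(3²+4342²) = √18852973 ≈ 4342, ∠ = arctan(4342/3) ≈ 89.96°
pole (s+2000): 2000 + j4342 → |·| = √(2000²+4342²) = √22852964 ≈ 4780.5, ∠ = arctan(4342/2000) ≈ 65.27°
|G| = 2 · 1.9638e+07 / 9.0127e+10 ≈ 0.00043579
Gain = 20 log₁₀(0.00043579) ≈ -67.21 dB
∠G = 157.14° − 245.22° = -88.08°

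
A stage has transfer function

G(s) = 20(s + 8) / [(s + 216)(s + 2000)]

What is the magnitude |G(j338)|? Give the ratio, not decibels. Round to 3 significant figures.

0.00831

At s = jω = j338:
zero (s+8): 8 + j338 → |·| = √(8²+338²) = √114308 ≈ 338.09, ∠ = arctan(338/8) ≈ 88.64°
pole (s+216): 216 + j338 → |·| = √(216²+338²) = √160900 ≈ 401.12, ∠ = arctan(338/216) ≈ 57.42°
pole (s+2000): 2000 + j338 → |·| = √(2000²+338²) = √4114244 ≈ 2028.4, ∠ = arctan(338/2000) ≈ 9.59°
|G| = 20 · 338.09 / 8.1363e+05 ≈ 0.0083107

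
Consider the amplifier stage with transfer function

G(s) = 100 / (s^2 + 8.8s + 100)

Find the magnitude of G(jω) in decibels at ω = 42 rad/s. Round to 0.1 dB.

-24.6 dB

At s = jω = j42:
quadratic: (j42)² + 8.8·j42 + 100 = -1664 + j369.6 → |·| ≈ 1704.6, ∠ ≈ 167.48°
|G| = 100 / 1704.6 ≈ 0.058665
Gain = 20 log₁₀(0.058665) ≈ -24.63 dB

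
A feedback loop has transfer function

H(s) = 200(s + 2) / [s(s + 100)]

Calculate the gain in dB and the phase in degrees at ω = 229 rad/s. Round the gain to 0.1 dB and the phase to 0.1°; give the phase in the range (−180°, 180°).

At s = jω = j229:
zero (s+2): 2 + j229 → |·| = √(2²+229²) = √52445 ≈ 229.01, ∠ = arctan(229/2) ≈ 89.50°
pole (s+100): 100 + j229 → |·| = √(100²+229²) = √62441 ≈ 249.88, ∠ = arctan(229/100) ≈ 66.41°
pole at origin: |s| = 229, ∠ = 90.00° (in denominator)
|H| = 200 · 229.01 / 57223 ≈ 0.80041
Gain = 20 log₁₀(0.80041) ≈ -1.93 dB
∠H = 89.50° − 156.41° = -66.91°

-1.9 dB, -66.9°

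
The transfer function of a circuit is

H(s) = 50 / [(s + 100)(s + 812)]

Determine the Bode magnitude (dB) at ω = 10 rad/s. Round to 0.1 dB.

At s = jω = j10:
pole (s+100): 100 + j10 → |·| = √(100²+10²) = √10100 ≈ 100.5, ∠ = arctan(10/100) ≈ 5.71°
pole (s+812): 812 + j10 → |·| = √(812²+10²) = √659444 ≈ 812.06, ∠ = arctan(10/812) ≈ 0.71°
|H| = 50 / 81612 ≈ 0.00061266
Gain = 20 log₁₀(0.00061266) ≈ -64.26 dB

-64.3 dB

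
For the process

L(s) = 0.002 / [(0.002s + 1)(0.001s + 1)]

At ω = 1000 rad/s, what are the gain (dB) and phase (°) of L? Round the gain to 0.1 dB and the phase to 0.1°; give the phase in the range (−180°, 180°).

-64.0 dB, -108.4°

At ω = 1000 rad/s:
pole (1 + j1000·0.002) = 1 + j2 → |·| ≈ 2.2361, ∠ ≈ 63.43°
pole (1 + j1000·0.001) = 1 + j1 → |·| ≈ 1.4142, ∠ ≈ 45.00°
|L| = 0.002 · 1 / (2.2361 · 1.4142) ≈ 0.00063245
Gain = 20 log₁₀(0.00063245) ≈ -63.98 dB
∠L = (0°) − (63.43° + 45.00°) = -108.43°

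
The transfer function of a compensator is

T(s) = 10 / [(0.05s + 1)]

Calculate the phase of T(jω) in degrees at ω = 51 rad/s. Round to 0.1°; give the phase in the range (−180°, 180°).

-68.6°

At ω = 51 rad/s:
pole (1 + j51·0.05) = 1 + j2.55 → |·| ≈ 2.7391, ∠ ≈ 68.59°
∠T = (0°) − (68.59°) = -68.59°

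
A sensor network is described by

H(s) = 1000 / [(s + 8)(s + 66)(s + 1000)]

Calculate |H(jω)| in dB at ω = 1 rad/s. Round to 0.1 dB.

At s = jω = j1:
pole (s+8): 8 + j1 → |·| = √(8²+1²) = √65 ≈ 8.0623, ∠ = arctan(1/8) ≈ 7.13°
pole (s+66): 66 + j1 → |·| = √(66²+1²) = √4357 ≈ 66.008, ∠ = arctan(1/66) ≈ 0.87°
pole (s+1000): 1000 + j1 → |·| = √(1000²+1²) = √1000001 ≈ 1000, ∠ = arctan(1/1000) ≈ 0.06°
|H| = 1000 / 5.3218e+05 ≈ 0.0018791
Gain = 20 log₁₀(0.0018791) ≈ -54.52 dB

-54.5 dB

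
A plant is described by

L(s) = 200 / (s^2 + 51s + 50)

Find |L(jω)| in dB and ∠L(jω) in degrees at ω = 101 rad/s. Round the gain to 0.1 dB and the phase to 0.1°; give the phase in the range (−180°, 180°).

Substitute s = j101:
Numerator: 200 = 200 + j0
Denominator: (j101)^2 + 51(j101) + 50 = -10151 + j5151
|N| = √(200² + 0²) ≈ 200, ∠N ≈ 0.00°
|D| = √(10151² + 5151²) ≈ 11383, ∠D ≈ 153.10°
|L| = 200 / 11383 ≈ 0.01757
Gain = 20 log₁₀(0.01757) ≈ -35.10 dB
∠L = 0.00° − 153.10° = -153.10°

-35.1 dB, -153.1°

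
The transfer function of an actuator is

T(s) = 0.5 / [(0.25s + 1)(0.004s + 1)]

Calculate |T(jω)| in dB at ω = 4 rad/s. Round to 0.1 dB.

At ω = 4 rad/s:
pole (1 + j4·0.25) = 1 + j1 → |·| ≈ 1.4142, ∠ ≈ 45.00°
pole (1 + j4·0.004) = 1 + j0.016 → |·| ≈ 1.0001, ∠ ≈ 0.92°
|T| = 0.5 · 1 / (1.4142 · 1.0001) ≈ 0.35352
Gain = 20 log₁₀(0.35352) ≈ -9.03 dB

-9.0 dB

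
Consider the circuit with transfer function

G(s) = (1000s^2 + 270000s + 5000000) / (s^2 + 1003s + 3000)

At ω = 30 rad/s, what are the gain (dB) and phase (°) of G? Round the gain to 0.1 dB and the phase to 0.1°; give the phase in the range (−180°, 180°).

49.6 dB, -22.9°

Substitute s = j30:
Numerator: 1000(j30)^2 + 270000(j30) + 5000000 = 4100000 + j8100000
Denominator: (j30)^2 + 1003(j30) + 3000 = 2100 + j30090
|N| = √(4100000² + 8100000²) ≈ 9.0785e+06, ∠N ≈ 63.15°
|D| = √(2100² + 30090²) ≈ 30163, ∠D ≈ 86.01°
|G| = 9.0785e+06 / 30163 ≈ 300.98
Gain = 20 log₁₀(300.98) ≈ 49.57 dB
∠G = 63.15° − 86.01° = -22.86°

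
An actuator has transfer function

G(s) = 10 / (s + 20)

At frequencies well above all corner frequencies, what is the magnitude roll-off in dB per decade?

Each pole contributes −20 dB/decade at high frequency; each zero contributes +20 dB/decade.
Net: 0 zero(s) − 1 pole(s) → -20 dB/decade.

-20 dB/decade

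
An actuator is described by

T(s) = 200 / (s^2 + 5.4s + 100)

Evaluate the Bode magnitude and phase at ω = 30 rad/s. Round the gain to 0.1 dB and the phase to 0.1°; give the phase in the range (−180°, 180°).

At s = jω = j30:
quadratic: (j30)² + 5.4·j30 + 100 = -800 + j162 → |·| ≈ 816.24, ∠ ≈ 168.55°
|T| = 200 / 816.24 ≈ 0.24503
Gain = 20 log₁₀(0.24503) ≈ -12.22 dB
∠T = 0.00° − 168.55° = -168.55°

-12.2 dB, -168.6°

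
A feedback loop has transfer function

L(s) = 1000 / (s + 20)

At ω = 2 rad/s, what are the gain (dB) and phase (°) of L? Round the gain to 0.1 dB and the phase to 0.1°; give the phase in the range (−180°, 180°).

33.9 dB, -5.7°

At s = jω = j2:
pole (s+20): 20 + j2 → |·| = √(20²+2²) = √404 ≈ 20.1, ∠ = arctan(2/20) ≈ 5.71°
|L| = 1000 / 20.1 ≈ 49.751
Gain = 20 log₁₀(49.751) ≈ 33.94 dB
∠L = 0.00° − 5.71° = -5.71°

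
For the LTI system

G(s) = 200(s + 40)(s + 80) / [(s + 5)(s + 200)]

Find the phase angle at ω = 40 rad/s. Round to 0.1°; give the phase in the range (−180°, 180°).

-22.6°

At s = jω = j40:
zero (s+40): 40 + j40 → |·| = √(40²+40²) = √3200 ≈ 56.569, ∠ = arctan(40/40) ≈ 45.00°
zero (s+80): 80 + j40 → |·| = √(80²+40²) = √8000 ≈ 89.443, ∠ = arctan(40/80) ≈ 26.57°
pole (s+5): 5 + j40 → |·| = √(5²+40²) = √1625 ≈ 40.311, ∠ = arctan(40/5) ≈ 82.87°
pole (s+200): 200 + j40 → |·| = √(200²+40²) = √41600 ≈ 203.96, ∠ = arctan(40/200) ≈ 11.31°
∠G = 71.57° − 94.18° = -22.61°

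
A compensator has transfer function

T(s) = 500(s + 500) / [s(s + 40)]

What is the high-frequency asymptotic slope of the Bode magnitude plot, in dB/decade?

-20 dB/decade

Each pole contributes −20 dB/decade at high frequency; each zero contributes +20 dB/decade.
Net: 1 zero(s) − 2 pole(s) → -20 dB/decade.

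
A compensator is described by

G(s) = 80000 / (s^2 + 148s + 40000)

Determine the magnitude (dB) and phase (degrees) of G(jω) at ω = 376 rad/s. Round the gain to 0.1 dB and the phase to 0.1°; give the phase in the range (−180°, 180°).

At s = jω = j376:
quadratic: (j376)² + 148·j376 + 40000 = -101376 + j55648 → |·| ≈ 1.1565e+05, ∠ ≈ 151.24°
|G| = 80000 / 1.1565e+05 ≈ 0.69174
Gain = 20 log₁₀(0.69174) ≈ -3.20 dB
∠G = 0.00° − 151.24° = -151.24°

-3.2 dB, -151.2°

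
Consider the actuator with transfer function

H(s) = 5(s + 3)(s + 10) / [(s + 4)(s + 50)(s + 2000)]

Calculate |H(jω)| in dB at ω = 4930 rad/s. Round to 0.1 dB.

-60.5 dB

At s = jω = j4930:
zero (s+3): 3 + j4930 → |·| = √(3²+4930²) = √24304909 ≈ 4930, ∠ = arctan(4930/3) ≈ 89.97°
zero (s+10): 10 + j4930 → |·| = √(10²+4930²) = √24305000 ≈ 4930, ∠ = arctan(4930/10) ≈ 89.88°
pole (s+4): 4 + j4930 → |·| = √(4²+4930²) = √24304916 ≈ 4930, ∠ = arctan(4930/4) ≈ 89.95°
pole (s+50): 50 + j4930 → |·| = √(50²+4930²) = √24307400 ≈ 4930.3, ∠ = arctan(4930/50) ≈ 89.42°
pole (s+2000): 2000 + j4930 → |·| = √(2000²+4930²) = √28304900 ≈ 5320.2, ∠ = arctan(4930/2000) ≈ 67.92°
|H| = 5 · 2.4305e+07 / 1.2931e+11 ≈ 0.0009398
Gain = 20 log₁₀(0.0009398) ≈ -60.54 dB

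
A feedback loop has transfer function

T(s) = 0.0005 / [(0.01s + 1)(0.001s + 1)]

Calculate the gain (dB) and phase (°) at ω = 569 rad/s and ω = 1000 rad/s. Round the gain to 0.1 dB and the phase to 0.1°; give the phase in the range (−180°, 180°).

ω = 569: -82.5 dB, -109.7°; ω = 1000: -89.1 dB, -129.3°

At ω = 569 rad/s:
pole (1 + j569·0.01) = 1 + j5.69 → |·| ≈ 5.7772, ∠ ≈ 80.03°
pole (1 + j569·0.001) = 1 + j0.569 → |·| ≈ 1.1505, ∠ ≈ 29.64°
|T| = 0.0005 · 1 / (5.7772 · 1.1505) ≈ 7.5226e-05
Gain = 20 log₁₀(7.5226e-05) ≈ -82.47 dB
∠T = (0°) − (80.03° + 29.64°) = -109.67°

At ω = 1000 rad/s:
pole (1 + j1000·0.01) = 1 + j10 → |·| ≈ 10.05, ∠ ≈ 84.29°
pole (1 + j1000·0.001) = 1 + j1 → |·| ≈ 1.4142, ∠ ≈ 45.00°
|T| = 0.0005 · 1 / (10.05 · 1.4142) ≈ 3.518e-05
Gain = 20 log₁₀(3.518e-05) ≈ -89.07 dB
∠T = (0°) − (84.29° + 45.00°) = -129.29°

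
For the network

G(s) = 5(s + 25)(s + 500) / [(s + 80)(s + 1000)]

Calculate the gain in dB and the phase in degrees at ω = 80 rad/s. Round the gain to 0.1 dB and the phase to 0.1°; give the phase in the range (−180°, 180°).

5.4 dB, 32.2°

At s = jω = j80:
zero (s+25): 25 + j80 → |·| = √(25²+80²) = √7025 ≈ 83.815, ∠ = arctan(80/25) ≈ 72.65°
zero (s+500): 500 + j80 → |·| = √(500²+80²) = √256400 ≈ 506.36, ∠ = arctan(80/500) ≈ 9.09°
pole (s+80): 80 + j80 → |·| = √(80²+80²) = √12800 ≈ 113.14, ∠ = arctan(80/80) ≈ 45.00°
pole (s+1000): 1000 + j80 → |·| = √(1000²+80²) = √1006400 ≈ 1003.2, ∠ = arctan(80/1000) ≈ 4.57°
|G| = 5 · 42441 / 1.135e+05 ≈ 1.8696
Gain = 20 log₁₀(1.8696) ≈ 5.43 dB
∠G = 81.74° − 49.57° = 32.17°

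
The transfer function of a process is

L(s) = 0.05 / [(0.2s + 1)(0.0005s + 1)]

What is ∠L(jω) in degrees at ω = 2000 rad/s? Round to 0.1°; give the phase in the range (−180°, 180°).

At ω = 2000 rad/s:
pole (1 + j2000·0.2) = 1 + j400 → |·| ≈ 400, ∠ ≈ 89.86°
pole (1 + j2000·0.0005) = 1 + j1 → |·| ≈ 1.4142, ∠ ≈ 45.00°
∠L = (0°) − (89.86° + 45.00°) = -134.86°

-134.9°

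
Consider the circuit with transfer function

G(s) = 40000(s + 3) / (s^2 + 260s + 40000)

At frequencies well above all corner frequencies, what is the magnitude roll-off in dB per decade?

Each pole contributes −20 dB/decade at high frequency; each zero contributes +20 dB/decade.
Net: 1 zero(s) − 2 pole(s) → -20 dB/decade.

-20 dB/decade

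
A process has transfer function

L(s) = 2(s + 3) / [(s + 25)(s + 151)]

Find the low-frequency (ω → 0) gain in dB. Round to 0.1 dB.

L(0) = 2·3 / (25·151) ≈ 0.0015894
20 log₁₀(0.0015894) ≈ -55.98 dB

-56.0 dB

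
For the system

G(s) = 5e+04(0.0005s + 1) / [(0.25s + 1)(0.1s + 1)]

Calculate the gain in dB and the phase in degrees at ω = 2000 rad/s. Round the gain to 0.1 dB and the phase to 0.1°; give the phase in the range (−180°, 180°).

-3.0 dB, -134.6°

At ω = 2000 rad/s:
zero (1 + j2000·0.0005) = 1 + j1 → |·| ≈ 1.4142, ∠ ≈ 45.00°
pole (1 + j2000·0.25) = 1 + j500 → |·| ≈ 500, ∠ ≈ 89.89°
pole (1 + j2000·0.1) = 1 + j200 → |·| ≈ 200, ∠ ≈ 89.71°
|G| = 5e+04 · 1.4142 / (500 · 200) ≈ 0.7071
Gain = 20 log₁₀(0.7071) ≈ -3.01 dB
∠G = (45.00°) − (89.89° + 89.71°) = -134.60°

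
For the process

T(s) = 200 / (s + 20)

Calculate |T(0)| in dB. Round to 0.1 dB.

20.0 dB

T(0) = 200 / (20) = 10
20 log₁₀(10) ≈ 20.00 dB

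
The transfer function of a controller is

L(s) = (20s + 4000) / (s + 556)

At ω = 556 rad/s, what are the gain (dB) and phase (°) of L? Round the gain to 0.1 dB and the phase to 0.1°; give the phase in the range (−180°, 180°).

23.5 dB, 25.2°

Substitute s = j556:
Numerator: 20(j556) + 4000 = 4000 + j11120
Denominator: (j556) + 556 = 556 + j556
|N| = √(4000² + 11120²) ≈ 11818, ∠N ≈ 70.22°
|D| = √(556² + 556²) ≈ 786.3, ∠D ≈ 45.00°
|L| = 11818 / 786.3 ≈ 15.03
Gain = 20 log₁₀(15.03) ≈ 23.54 dB
∠L = 70.22° − 45.00° = 25.22°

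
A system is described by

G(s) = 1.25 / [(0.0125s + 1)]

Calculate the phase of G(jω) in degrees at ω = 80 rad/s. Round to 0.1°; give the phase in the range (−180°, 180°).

At ω = 80 rad/s:
pole (1 + j80·0.0125) = 1 + j1 → |·| ≈ 1.4142, ∠ ≈ 45.00°
∠G = (0°) − (45.00°) = -45.00°

-45.0°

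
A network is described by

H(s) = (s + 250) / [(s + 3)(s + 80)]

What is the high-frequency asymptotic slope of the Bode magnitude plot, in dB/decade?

Each pole contributes −20 dB/decade at high frequency; each zero contributes +20 dB/decade.
Net: 1 zero(s) − 2 pole(s) → -20 dB/decade.

-20 dB/decade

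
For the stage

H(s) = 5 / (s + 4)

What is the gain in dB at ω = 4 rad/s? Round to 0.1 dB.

-1.1 dB

At s = jω = j4:
pole (s+4): 4 + j4 → |·| = √(4²+4²) = √32 ≈ 5.6569, ∠ = arctan(4/4) ≈ 45.00°
|H| = 5 / 5.6569 ≈ 0.88388
Gain = 20 log₁₀(0.88388) ≈ -1.07 dB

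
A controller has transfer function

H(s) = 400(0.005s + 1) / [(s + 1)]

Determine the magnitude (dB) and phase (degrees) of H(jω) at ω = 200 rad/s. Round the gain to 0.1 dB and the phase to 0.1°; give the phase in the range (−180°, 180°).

At ω = 200 rad/s:
zero (1 + j200·0.005) = 1 + j1 → |·| ≈ 1.4142, ∠ ≈ 45.00°
pole (1 + j200·1) = 1 + j200 → |·| ≈ 200, ∠ ≈ 89.71°
|H| = 400 · 1.4142 / (200) ≈ 2.8284
Gain = 20 log₁₀(2.8284) ≈ 9.03 dB
∠H = (45.00°) − (89.71°) = -44.71°

9.0 dB, -44.7°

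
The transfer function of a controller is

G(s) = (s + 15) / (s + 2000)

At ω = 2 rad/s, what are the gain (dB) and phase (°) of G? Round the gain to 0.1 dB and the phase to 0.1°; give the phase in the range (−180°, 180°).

-42.4 dB, 7.5°

Substitute s = j2:
Numerator: (j2) + 15 = 15 + j2
Denominator: (j2) + 2000 = 2000 + j2
|N| = √(15² + 2²) ≈ 15.133, ∠N ≈ 7.59°
|D| = √(2000² + 2²) ≈ 2000, ∠D ≈ 0.06°
|G| = 15.133 / 2000 ≈ 0.0075665
Gain = 20 log₁₀(0.0075665) ≈ -42.42 dB
∠G = 7.59° − 0.06° = 7.53°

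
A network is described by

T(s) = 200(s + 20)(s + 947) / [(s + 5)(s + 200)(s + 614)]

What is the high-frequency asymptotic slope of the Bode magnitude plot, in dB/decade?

-20 dB/decade

Each pole contributes −20 dB/decade at high frequency; each zero contributes +20 dB/decade.
Net: 2 zero(s) − 3 pole(s) → -20 dB/decade.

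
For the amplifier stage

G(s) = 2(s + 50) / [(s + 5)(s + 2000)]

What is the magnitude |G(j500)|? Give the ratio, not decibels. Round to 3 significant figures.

0.000975

At s = jω = j500:
zero (s+50): 50 + j500 → |·| = √(50²+500²) = √252500 ≈ 502.49, ∠ = arctan(500/50) ≈ 84.29°
pole (s+5): 5 + j500 → |·| = √(5²+500²) = √250025 ≈ 500.02, ∠ = arctan(500/5) ≈ 89.43°
pole (s+2000): 2000 + j500 → |·| = √(2000²+500²) = √4250000 ≈ 2061.6, ∠ = arctan(500/2000) ≈ 14.04°
|G| = 2 · 502.49 / 1.0308e+06 ≈ 0.00097495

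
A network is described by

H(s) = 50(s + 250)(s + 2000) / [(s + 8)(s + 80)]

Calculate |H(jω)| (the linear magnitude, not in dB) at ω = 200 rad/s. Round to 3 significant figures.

At s = jω = j200:
zero (s+250): 250 + j200 → |·| = √(250²+200²) = √102500 ≈ 320.16, ∠ = arctan(200/250) ≈ 38.66°
zero (s+2000): 2000 + j200 → |·| = √(2000²+200²) = √4040000 ≈ 2010, ∠ = arctan(200/2000) ≈ 5.71°
pole (s+8): 8 + j200 → |·| = √(8²+200²) = √40064 ≈ 200.16, ∠ = arctan(200/8) ≈ 87.71°
pole (s+80): 80 + j200 → |·| = √(80²+200²) = √46400 ≈ 215.41, ∠ = arctan(200/80) ≈ 68.20°
|H| = 50 · 6.4352e+05 / 43116 ≈ 746.27

746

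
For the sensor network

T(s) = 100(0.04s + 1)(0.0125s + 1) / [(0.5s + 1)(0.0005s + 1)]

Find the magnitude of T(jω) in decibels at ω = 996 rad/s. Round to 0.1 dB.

At ω = 996 rad/s:
zero (1 + j996·0.04) = 1 + j39.84 → |·| ≈ 39.853, ∠ ≈ 88.56°
zero (1 + j996·0.0125) = 1 + j12.45 → |·| ≈ 12.49, ∠ ≈ 85.41°
pole (1 + j996·0.5) = 1 + j498 → |·| ≈ 498, ∠ ≈ 89.88°
pole (1 + j996·0.0005) = 1 + j0.498 → |·| ≈ 1.1171, ∠ ≈ 26.47°
|T| = 100 · 39.853 · 12.49 / (498 · 1.1171) ≈ 89.475
Gain = 20 log₁₀(89.475) ≈ 39.03 dB

39.0 dB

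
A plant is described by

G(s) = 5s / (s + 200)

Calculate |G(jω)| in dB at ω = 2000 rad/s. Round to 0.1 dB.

At s = jω = j2000:
zero at origin: s = j2000 → |·| = 2000, ∠ = 90.00°
pole (s+200): 200 + j2000 → |·| = √(200²+2000²) = √4040000 ≈ 2010, ∠ = arctan(2000/200) ≈ 84.29°
|G| = 5 · 2000 / 2010 ≈ 4.9751
Gain = 20 log₁₀(4.9751) ≈ 13.94 dB

13.9 dB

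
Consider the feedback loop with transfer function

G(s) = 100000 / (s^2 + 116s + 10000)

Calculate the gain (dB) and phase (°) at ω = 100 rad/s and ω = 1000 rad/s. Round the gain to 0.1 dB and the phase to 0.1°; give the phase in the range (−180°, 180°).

At s = jω = j100:
quadratic: (j100)² + 116·j100 + 10000 = 0 + j11600 → |·| ≈ 11600, ∠ ≈ 90.00°
|G| = 100000 / 11600 ≈ 8.6207
Gain = 20 log₁₀(8.6207) ≈ 18.71 dB
∠G = 0.00° − 90.00° = -90.00°

At s = jω = j1000:
quadratic: (j1000)² + 116·j1000 + 10000 = -990000 + j116000 → |·| ≈ 9.9677e+05, ∠ ≈ 173.32°
|G| = 100000 / 9.9677e+05 ≈ 0.10032
Gain = 20 log₁₀(0.10032) ≈ -19.97 dB
∠G = 0.00° − 173.32° = -173.32°

ω = 100: 18.7 dB, -90.0°; ω = 1000: -20.0 dB, -173.3°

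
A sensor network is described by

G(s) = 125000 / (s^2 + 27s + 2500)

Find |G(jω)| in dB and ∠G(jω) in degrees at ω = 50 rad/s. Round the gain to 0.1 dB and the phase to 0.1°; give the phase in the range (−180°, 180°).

At s = jω = j50:
quadratic: (j50)² + 27·j50 + 2500 = 0 + j1350 → |·| ≈ 1350, ∠ ≈ 90.00°
|G| = 125000 / 1350 ≈ 92.593
Gain = 20 log₁₀(92.593) ≈ 39.33 dB
∠G = 0.00° − 90.00° = -90.00°

39.3 dB, -90.0°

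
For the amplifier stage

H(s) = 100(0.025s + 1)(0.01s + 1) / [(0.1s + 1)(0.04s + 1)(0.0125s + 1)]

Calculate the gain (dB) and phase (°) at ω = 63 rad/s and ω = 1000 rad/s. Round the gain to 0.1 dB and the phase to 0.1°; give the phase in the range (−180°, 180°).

At ω = 63 rad/s:
zero (1 + j63·0.025) = 1 + j1.575 → |·| ≈ 1.8656, ∠ ≈ 57.59°
zero (1 + j63·0.01) = 1 + j0.63 → |·| ≈ 1.1819, ∠ ≈ 32.21°
pole (1 + j63·0.1) = 1 + j6.3 → |·| ≈ 6.3789, ∠ ≈ 80.98°
pole (1 + j63·0.04) = 1 + j2.52 → |·| ≈ 2.7112, ∠ ≈ 68.36°
pole (1 + j63·0.0125) = 1 + j0.7875 → |·| ≈ 1.2729, ∠ ≈ 38.22°
|H| = 100 · 1.8656 · 1.1819 / (6.3789 · 2.7112 · 1.2729) ≈ 10.016
Gain = 20 log₁₀(10.016) ≈ 20.01 dB
∠H = (57.59° + 32.21°) − (80.98° + 68.36° + 38.22°) = -97.76°

At ω = 1000 rad/s:
zero (1 + j1000·0.025) = 1 + j25 → |·| ≈ 25.02, ∠ ≈ 87.71°
zero (1 + j1000·0.01) = 1 + j10 → |·| ≈ 10.05, ∠ ≈ 84.29°
pole (1 + j1000·0.1) = 1 + j100 → |·| ≈ 100, ∠ ≈ 89.43°
pole (1 + j1000·0.04) = 1 + j40 → |·| ≈ 40.012, ∠ ≈ 88.57°
pole (1 + j1000·0.0125) = 1 + j12.5 → |·| ≈ 12.54, ∠ ≈ 85.43°
|H| = 100 · 25.02 · 10.05 / (100 · 40.012 · 12.54) ≈ 0.50115
Gain = 20 log₁₀(0.50115) ≈ -6.00 dB
∠H = (87.71° + 84.29°) − (89.43° + 88.57° + 85.43°) = -91.43°

ω = 63: 20.0 dB, -97.8°; ω = 1000: -6.0 dB, -91.4°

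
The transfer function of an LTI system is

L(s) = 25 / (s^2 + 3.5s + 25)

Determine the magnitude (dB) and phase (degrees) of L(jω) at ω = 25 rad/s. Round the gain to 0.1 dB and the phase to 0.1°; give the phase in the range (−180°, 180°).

At s = jω = j25:
quadratic: (j25)² + 3.5·j25 + 25 = -600 + j87.5 → |·| ≈ 606.35, ∠ ≈ 171.70°
|L| = 25 / 606.35 ≈ 0.04123
Gain = 20 log₁₀(0.04123) ≈ -27.70 dB
∠L = 0.00° − 171.70° = -171.70°

-27.7 dB, -171.7°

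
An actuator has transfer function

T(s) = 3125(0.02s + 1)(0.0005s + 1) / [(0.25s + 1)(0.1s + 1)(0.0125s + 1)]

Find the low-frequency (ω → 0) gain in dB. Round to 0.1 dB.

69.9 dB

T(0) = 3125 · 1 / 1 = 3125
20 log₁₀(3125) ≈ 69.90 dB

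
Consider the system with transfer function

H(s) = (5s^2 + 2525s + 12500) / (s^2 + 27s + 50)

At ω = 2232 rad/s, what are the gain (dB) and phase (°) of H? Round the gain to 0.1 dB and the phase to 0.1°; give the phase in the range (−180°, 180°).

Substitute s = j2232:
Numerator: 5(j2232)^2 + 2525(j2232) + 12500 = -24896620 + j5635800
Denominator: (j2232)^2 + 27(j2232) + 50 = -4981774 + j60264
|N| = √(24896620² + 5635800²) ≈ 2.5527e+07, ∠N ≈ 167.25°
|D| = √(4981774² + 60264²) ≈ 4.9821e+06, ∠D ≈ 179.31°
|H| = 2.5527e+07 / 4.9821e+06 ≈ 5.1237
Gain = 20 log₁₀(5.1237) ≈ 14.19 dB
∠H = 167.25° − 179.31° = -12.06°

14.2 dB, -12.1°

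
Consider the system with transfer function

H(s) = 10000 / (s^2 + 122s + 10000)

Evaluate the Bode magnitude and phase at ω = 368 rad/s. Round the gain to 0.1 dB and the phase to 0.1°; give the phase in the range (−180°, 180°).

At s = jω = j368:
quadratic: (j368)² + 122·j368 + 10000 = -125424 + j44896 → |·| ≈ 1.3322e+05, ∠ ≈ 160.30°
|H| = 10000 / 1.3322e+05 ≈ 0.075064
Gain = 20 log₁₀(0.075064) ≈ -22.49 dB
∠H = 0.00° − 160.30° = -160.30°

-22.5 dB, -160.3°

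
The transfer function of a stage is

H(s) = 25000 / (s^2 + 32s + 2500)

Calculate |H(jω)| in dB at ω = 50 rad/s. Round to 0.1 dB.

23.9 dB

At s = jω = j50:
quadratic: (j50)² + 32·j50 + 2500 = 0 + j1600 → |·| ≈ 1600, ∠ ≈ 90.00°
|H| = 25000 / 1600 ≈ 15.625
Gain = 20 log₁₀(15.625) ≈ 23.88 dB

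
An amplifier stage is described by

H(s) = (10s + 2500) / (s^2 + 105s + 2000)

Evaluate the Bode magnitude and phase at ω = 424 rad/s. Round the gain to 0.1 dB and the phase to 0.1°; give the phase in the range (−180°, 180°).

Substitute s = j424:
Numerator: 10(j424) + 2500 = 2500 + j4240
Denominator: (j424)^2 + 105(j424) + 2000 = -177776 + j44520
|N| = √(2500² + 4240²) ≈ 4922.2, ∠N ≈ 59.48°
|D| = √(177776² + 44520²) ≈ 1.8327e+05, ∠D ≈ 165.94°
|H| = 4922.2 / 1.8327e+05 ≈ 0.026858
Gain = 20 log₁₀(0.026858) ≈ -31.42 dB
∠H = 59.48° − 165.94° = -106.46°

-31.4 dB, -106.5°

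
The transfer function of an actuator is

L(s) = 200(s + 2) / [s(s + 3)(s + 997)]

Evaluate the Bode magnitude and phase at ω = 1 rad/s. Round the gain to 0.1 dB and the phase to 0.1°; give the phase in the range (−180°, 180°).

-17.0 dB, -81.9°

At s = jω = j1:
zero (s+2): 2 + j1 → |·| = √(2²+1²) = √5 ≈ 2.2361, ∠ = arctan(1/2) ≈ 26.57°
pole (s+3): 3 + j1 → |·| = √(3²+1²) = √10 ≈ 3.1623, ∠ = arctan(1/3) ≈ 18.43°
pole (s+997): 997 + j1 → |·| = √(997²+1²) = √994010 ≈ 997, ∠ = arctan(1/997) ≈ 0.06°
pole at origin: |s| = 1, ∠ = 90.00° (in denominator)
|L| = 200 · 2.2361 / 3152.8 ≈ 0.14185
Gain = 20 log₁₀(0.14185) ≈ -16.96 dB
∠L = 26.57° − 108.49° = -81.92°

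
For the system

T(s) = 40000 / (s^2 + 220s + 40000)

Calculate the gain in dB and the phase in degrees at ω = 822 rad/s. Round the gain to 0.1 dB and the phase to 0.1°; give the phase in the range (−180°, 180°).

-24.4 dB, -164.1°

At s = jω = j822:
quadratic: (j822)² + 220·j822 + 40000 = -635684 + j180840 → |·| ≈ 6.6091e+05, ∠ ≈ 164.12°
|T| = 40000 / 6.6091e+05 ≈ 0.060523
Gain = 20 log₁₀(0.060523) ≈ -24.36 dB
∠T = 0.00° − 164.12° = -164.12°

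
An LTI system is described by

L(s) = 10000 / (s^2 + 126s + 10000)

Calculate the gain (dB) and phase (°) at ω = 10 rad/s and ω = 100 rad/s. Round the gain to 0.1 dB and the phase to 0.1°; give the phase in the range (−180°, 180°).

At s = jω = j10:
quadratic: (j10)² + 126·j10 + 10000 = 9900 + j1260 → |·| ≈ 9979.9, ∠ ≈ 7.25°
|L| = 10000 / 9979.9 ≈ 1.002
Gain = 20 log₁₀(1.002) ≈ 0.02 dB
∠L = 0.00° − 7.25° = -7.25°

At s = jω = j100:
quadratic: (j100)² + 126·j100 + 10000 = 0 + j12600 → |·| ≈ 12600, ∠ ≈ 90.00°
|L| = 10000 / 12600 ≈ 0.79365
Gain = 20 log₁₀(0.79365) ≈ -2.01 dB
∠L = 0.00° − 90.00° = -90.00°

ω = 10: 0.0 dB, -7.3°; ω = 100: -2.0 dB, -90.0°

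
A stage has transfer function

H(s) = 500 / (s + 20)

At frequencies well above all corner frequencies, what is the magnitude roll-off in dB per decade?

Each pole contributes −20 dB/decade at high frequency; each zero contributes +20 dB/decade.
Net: 0 zero(s) − 1 pole(s) → -20 dB/decade.

-20 dB/decade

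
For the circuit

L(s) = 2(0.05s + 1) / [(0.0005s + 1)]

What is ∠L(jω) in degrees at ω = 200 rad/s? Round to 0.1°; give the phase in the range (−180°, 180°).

At ω = 200 rad/s:
zero (1 + j200·0.05) = 1 + j10 → |·| ≈ 10.05, ∠ ≈ 84.29°
pole (1 + j200·0.0005) = 1 + j0.1 → |·| ≈ 1.005, ∠ ≈ 5.71°
∠L = (84.29°) − (5.71°) = 78.58°

78.6°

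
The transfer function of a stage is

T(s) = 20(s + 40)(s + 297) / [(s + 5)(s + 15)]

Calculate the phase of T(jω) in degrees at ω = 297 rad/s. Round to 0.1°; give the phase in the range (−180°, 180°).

-48.8°

At s = jω = j297:
zero (s+40): 40 + j297 → |·| = √(40²+297²) = √89809 ≈ 299.68, ∠ = arctan(297/40) ≈ 82.33°
zero (s+297): 297 + j297 → |·| = √(297²+297²) = √176418 ≈ 420.02, ∠ = arctan(297/297) ≈ 45.00°
pole (s+5): 5 + j297 → |·| = √(5²+297²) = √88234 ≈ 297.04, ∠ = arctan(297/5) ≈ 89.04°
pole (s+15): 15 + j297 → |·| = √(15²+297²) = √88434 ≈ 297.38, ∠ = arctan(297/15) ≈ 87.11°
∠T = 127.33° − 176.15° = -48.82°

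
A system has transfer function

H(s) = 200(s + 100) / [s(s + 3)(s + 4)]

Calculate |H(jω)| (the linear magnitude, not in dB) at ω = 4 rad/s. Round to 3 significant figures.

177

At s = jω = j4:
zero (s+100): 100 + j4 → |·| = √(100²+4²) = √10016 ≈ 100.08, ∠ = arctan(4/100) ≈ 2.29°
pole (s+3): 3 + j4 → |·| = √(3²+4²) = √25 ≈ 5, ∠ = arctan(4/3) ≈ 53.13°
pole (s+4): 4 + j4 → |·| = √(4²+4²) = √32 ≈ 5.6569, ∠ = arctan(4/4) ≈ 45.00°
pole at origin: |s| = 4, ∠ = 90.00° (in denominator)
|H| = 200 · 100.08 / 113.14 ≈ 176.91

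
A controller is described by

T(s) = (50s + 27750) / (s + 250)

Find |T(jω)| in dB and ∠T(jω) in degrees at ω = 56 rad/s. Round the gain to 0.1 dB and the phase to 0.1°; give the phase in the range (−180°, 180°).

40.7 dB, -6.9°

Substitute s = j56:
Numerator: 50(j56) + 27750 = 27750 + j2800
Denominator: (j56) + 250 = 250 + j56
|N| = √(27750² + 2800²) ≈ 27891, ∠N ≈ 5.76°
|D| = √(250² + 56²) ≈ 256.2, ∠D ≈ 12.63°
|T| = 27891 / 256.2 ≈ 108.86
Gain = 20 log₁₀(108.86) ≈ 40.74 dB
∠T = 5.76° − 12.63° = -6.87°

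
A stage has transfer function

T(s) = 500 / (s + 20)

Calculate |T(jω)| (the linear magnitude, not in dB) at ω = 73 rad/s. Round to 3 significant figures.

Substitute s = j73:
Numerator: 500 = 500 + j0
Denominator: (j73) + 20 = 20 + j73
|N| = √(500² + 0²) ≈ 500, ∠N ≈ 0.00°
|D| = √(20² + 73²) ≈ 75.69, ∠D ≈ 74.68°
|T| = 500 / 75.69 ≈ 6.6059

6.61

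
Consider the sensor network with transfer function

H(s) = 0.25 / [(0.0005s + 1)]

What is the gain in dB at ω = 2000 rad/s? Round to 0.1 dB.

At ω = 2000 rad/s:
pole (1 + j2000·0.0005) = 1 + j1 → |·| ≈ 1.4142, ∠ ≈ 45.00°
|H| = 0.25 · 1 / (1.4142) ≈ 0.17678
Gain = 20 log₁₀(0.17678) ≈ -15.05 dB

-15.1 dB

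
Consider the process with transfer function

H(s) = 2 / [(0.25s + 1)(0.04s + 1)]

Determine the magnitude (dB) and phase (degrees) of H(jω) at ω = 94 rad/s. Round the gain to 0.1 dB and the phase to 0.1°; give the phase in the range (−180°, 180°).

-33.2 dB, -162.7°

At ω = 94 rad/s:
pole (1 + j94·0.25) = 1 + j23.5 → |·| ≈ 23.521, ∠ ≈ 87.56°
pole (1 + j94·0.04) = 1 + j3.76 → |·| ≈ 3.8907, ∠ ≈ 75.11°
|H| = 2 · 1 / (23.521 · 3.8907) ≈ 0.021855
Gain = 20 log₁₀(0.021855) ≈ -33.21 dB
∠H = (0°) − (87.56° + 75.11°) = -162.67°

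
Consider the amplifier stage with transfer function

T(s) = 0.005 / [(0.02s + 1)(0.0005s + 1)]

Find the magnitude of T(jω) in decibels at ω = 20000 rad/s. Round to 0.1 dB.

At ω = 20000 rad/s:
pole (1 + j20000·0.02) = 1 + j400 → |·| ≈ 400, ∠ ≈ 89.86°
pole (1 + j20000·0.0005) = 1 + j10 → |·| ≈ 10.05, ∠ ≈ 84.29°
|T| = 0.005 · 1 / (400 · 10.05) ≈ 1.2438e-06
Gain = 20 log₁₀(1.2438e-06) ≈ -118.10 dB

-118.1 dB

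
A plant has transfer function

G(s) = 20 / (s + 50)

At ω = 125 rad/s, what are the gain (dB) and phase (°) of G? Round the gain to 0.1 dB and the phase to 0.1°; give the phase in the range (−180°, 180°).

Substitute s = j125:
Numerator: 20 = 20 + j0
Denominator: (j125) + 50 = 50 + j125
|N| = √(20² + 0²) ≈ 20, ∠N ≈ 0.00°
|D| = √(50² + 125²) ≈ 134.63, ∠D ≈ 68.20°
|G| = 20 / 134.63 ≈ 0.14856
Gain = 20 log₁₀(0.14856) ≈ -16.56 dB
∠G = 0.00° − 68.20° = -68.20°

-16.6 dB, -68.2°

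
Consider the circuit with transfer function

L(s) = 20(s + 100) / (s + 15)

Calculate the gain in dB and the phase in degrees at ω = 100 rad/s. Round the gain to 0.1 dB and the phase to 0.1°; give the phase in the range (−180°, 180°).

28.9 dB, -36.5°

At s = jω = j100:
zero (s+100): 100 + j100 → |·| = √(100²+100²) = √20000 ≈ 141.42, ∠ = arctan(100/100) ≈ 45.00°
pole (s+15): 15 + j100 → |·| = √(15²+100²) = √10225 ≈ 101.12, ∠ = arctan(100/15) ≈ 81.47°
|L| = 20 · 141.42 / 101.12 ≈ 27.971
Gain = 20 log₁₀(27.971) ≈ 28.93 dB
∠L = 45.00° − 81.47° = -36.47°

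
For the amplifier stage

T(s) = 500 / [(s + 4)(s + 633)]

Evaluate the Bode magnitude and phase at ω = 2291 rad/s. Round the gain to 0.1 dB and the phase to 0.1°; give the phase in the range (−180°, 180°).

-80.7 dB, -164.5°

At s = jω = j2291:
pole (s+4): 4 + j2291 → |·| = √(4²+2291²) = √5248697 ≈ 2291, ∠ = arctan(2291/4) ≈ 89.90°
pole (s+633): 633 + j2291 → |·| = √(633²+2291²) = √5649370 ≈ 2376.8, ∠ = arctan(2291/633) ≈ 74.55°
|T| = 500 / 5.4452e+06 ≈ 9.1824e-05
Gain = 20 log₁₀(9.1824e-05) ≈ -80.74 dB
∠T = 0.00° − 164.45° = -164.45°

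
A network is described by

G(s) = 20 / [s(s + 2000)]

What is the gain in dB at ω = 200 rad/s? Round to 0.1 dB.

At s = jω = j200:
pole (s+2000): 2000 + j200 → |·| = √(2000²+200²) = √4040000 ≈ 2010, ∠ = arctan(200/2000) ≈ 5.71°
pole at origin: |s| = 200, ∠ = 90.00° (in denominator)
|G| = 20 / 4.02e+05 ≈ 4.9751e-05
Gain = 20 log₁₀(4.9751e-05) ≈ -86.06 dB

-86.1 dB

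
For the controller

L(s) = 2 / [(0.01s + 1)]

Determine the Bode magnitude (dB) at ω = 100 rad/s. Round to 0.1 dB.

3.0 dB

At ω = 100 rad/s:
pole (1 + j100·0.01) = 1 + j1 → |·| ≈ 1.4142, ∠ ≈ 45.00°
|L| = 2 · 1 / (1.4142) ≈ 1.4142
Gain = 20 log₁₀(1.4142) ≈ 3.01 dB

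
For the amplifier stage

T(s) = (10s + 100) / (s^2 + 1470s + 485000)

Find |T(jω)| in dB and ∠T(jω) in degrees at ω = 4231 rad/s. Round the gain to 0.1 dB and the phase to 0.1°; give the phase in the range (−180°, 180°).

Substitute s = j4231:
Numerator: 10(j4231) + 100 = 100 + j42310
Denominator: (j4231)^2 + 1470(j4231) + 485000 = -17416361 + j6219570
|N| = √(100² + 42310²) ≈ 42310, ∠N ≈ 89.86°
|D| = √(17416361² + 6219570²) ≈ 1.8494e+07, ∠D ≈ 160.35°
|T| = 42310 / 1.8494e+07 ≈ 0.0022878
Gain = 20 log₁₀(0.0022878) ≈ -52.81 dB
∠T = 89.86° − 160.35° = -70.49°

-52.8 dB, -70.5°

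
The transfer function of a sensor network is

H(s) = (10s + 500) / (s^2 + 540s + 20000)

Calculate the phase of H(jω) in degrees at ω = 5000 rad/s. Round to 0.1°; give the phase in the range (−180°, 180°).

Substitute s = j5000:
Numerator: 10(j5000) + 500 = 500 + j50000
Denominator: (j5000)^2 + 540(j5000) + 20000 = -24980000 + j2700000
|N| = √(500² + 50000²) ≈ 50002, ∠N ≈ 89.43°
|D| = √(24980000² + 2700000²) ≈ 2.5125e+07, ∠D ≈ 173.83°
∠H = 89.43° − 173.83° = -84.40°

-84.4°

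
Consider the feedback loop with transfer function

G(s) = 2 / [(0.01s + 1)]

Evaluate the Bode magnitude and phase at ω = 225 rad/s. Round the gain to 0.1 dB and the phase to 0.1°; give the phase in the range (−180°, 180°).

-1.8 dB, -66.0°

At ω = 225 rad/s:
pole (1 + j225·0.01) = 1 + j2.25 → |·| ≈ 2.4622, ∠ ≈ 66.04°
|G| = 2 · 1 / (2.4622) ≈ 0.81228
Gain = 20 log₁₀(0.81228) ≈ -1.81 dB
∠G = (0°) − (66.04°) = -66.04°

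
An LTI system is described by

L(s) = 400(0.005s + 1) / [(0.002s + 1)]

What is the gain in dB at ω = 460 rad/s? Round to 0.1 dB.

57.4 dB

At ω = 460 rad/s:
zero (1 + j460·0.005) = 1 + j2.3 → |·| ≈ 2.508, ∠ ≈ 66.50°
pole (1 + j460·0.002) = 1 + j0.92 → |·| ≈ 1.3588, ∠ ≈ 42.61°
|L| = 400 · 2.508 / (1.3588) ≈ 738.3
Gain = 20 log₁₀(738.3) ≈ 57.36 dB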